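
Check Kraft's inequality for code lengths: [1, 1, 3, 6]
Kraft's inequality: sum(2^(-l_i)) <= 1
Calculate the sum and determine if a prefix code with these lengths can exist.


Sum = 2^(-1) + 2^(-1) + 2^(-3) + 2^(-6)
    = 0.5 + 0.5 + 0.125 + 0.015625
    = 73/64 = 1.140625
Since 1.140625 > 1, Kraft's inequality is NOT satisfied.
A prefix code with these lengths CANNOT exist.

Kraft sum = 1.140625. Not satisfied.


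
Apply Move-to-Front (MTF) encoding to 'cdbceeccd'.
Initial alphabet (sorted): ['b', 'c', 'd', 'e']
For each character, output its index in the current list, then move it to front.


MTF encoding:
'c': index 1 in ['b', 'c', 'd', 'e'] -> ['c', 'b', 'd', 'e']
'd': index 2 in ['c', 'b', 'd', 'e'] -> ['d', 'c', 'b', 'e']
'b': index 2 in ['d', 'c', 'b', 'e'] -> ['b', 'd', 'c', 'e']
'c': index 2 in ['b', 'd', 'c', 'e'] -> ['c', 'b', 'd', 'e']
'e': index 3 in ['c', 'b', 'd', 'e'] -> ['e', 'c', 'b', 'd']
'e': index 0 in ['e', 'c', 'b', 'd'] -> ['e', 'c', 'b', 'd']
'c': index 1 in ['e', 'c', 'b', 'd'] -> ['c', 'e', 'b', 'd']
'c': index 0 in ['c', 'e', 'b', 'd'] -> ['c', 'e', 'b', 'd']
'd': index 3 in ['c', 'e', 'b', 'd'] -> ['d', 'c', 'e', 'b']


Output: [1, 2, 2, 2, 3, 0, 1, 0, 3]


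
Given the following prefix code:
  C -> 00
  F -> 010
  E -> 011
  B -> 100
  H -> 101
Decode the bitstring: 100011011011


Decoding step by step:
Bits 100 -> B
Bits 011 -> E
Bits 011 -> E
Bits 011 -> E


Decoded message: BEEE


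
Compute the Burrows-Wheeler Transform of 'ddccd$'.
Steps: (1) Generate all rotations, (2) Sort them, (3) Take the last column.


Rotations (sorted):
  0: $ddccd -> last char: d
  1: ccd$dd -> last char: d
  2: cd$ddc -> last char: c
  3: d$ddcc -> last char: c
  4: dccd$d -> last char: d
  5: ddccd$ -> last char: $


BWT = ddccd$


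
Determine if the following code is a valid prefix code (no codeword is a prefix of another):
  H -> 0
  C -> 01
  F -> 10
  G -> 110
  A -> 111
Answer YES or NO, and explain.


Checking each pair (does one codeword prefix another?):
  H='0' vs C='01': prefix -- VIOLATION

NO -- this is NOT a valid prefix code. H (0) is a prefix of C (01).


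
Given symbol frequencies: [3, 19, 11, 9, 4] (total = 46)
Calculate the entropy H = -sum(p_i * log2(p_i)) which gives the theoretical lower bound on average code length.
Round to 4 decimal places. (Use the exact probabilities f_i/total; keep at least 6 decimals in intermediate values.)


Per-symbol terms -p_i * log2(p_i) with p_i = f_i/46:
  p = 3/46 = 0.065217: log2(p) = -3.938599, -p*log2(p) = 0.256865
  p = 19/46 = 0.413043: log2(p) = -1.275634, -p*log2(p) = 0.526892
  p = 11/46 = 0.239130: log2(p) = -2.064130, -p*log2(p) = 0.493596
  p = 9/46 = 0.195652: log2(p) = -2.353637, -p*log2(p) = 0.460494
  p = 4/46 = 0.086957: log2(p) = -3.523562, -p*log2(p) = 0.306397
H = 0.256865 + 0.526892 + 0.493596 + 0.460494 + 0.306397 = 2.044244

H = 2.0442 bits/symbol


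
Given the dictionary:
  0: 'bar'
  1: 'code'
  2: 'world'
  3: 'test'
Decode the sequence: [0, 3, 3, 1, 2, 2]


Look up each index in the dictionary:
  0 -> 'bar'
  3 -> 'test'
  3 -> 'test'
  1 -> 'code'
  2 -> 'world'
  2 -> 'world'

Decoded: "bar test test code world world"


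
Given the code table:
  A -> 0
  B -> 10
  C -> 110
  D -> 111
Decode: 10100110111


Decoding:
10 -> B
10 -> B
0 -> A
110 -> C
111 -> D


Result: BBACD


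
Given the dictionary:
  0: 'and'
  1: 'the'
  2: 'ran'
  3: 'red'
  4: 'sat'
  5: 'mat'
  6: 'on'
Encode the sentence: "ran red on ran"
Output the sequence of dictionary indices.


Look up each word in the dictionary:
  'ran' -> 2
  'red' -> 3
  'on' -> 6
  'ran' -> 2

Encoded: [2, 3, 6, 2]


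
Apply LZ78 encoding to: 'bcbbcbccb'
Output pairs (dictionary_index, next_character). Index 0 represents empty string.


LZ78 encoding steps:
Dictionary: {0: ''}
Step 1: w='' (idx 0), next='b' -> output (0, 'b'), add 'b' as idx 1
Step 2: w='' (idx 0), next='c' -> output (0, 'c'), add 'c' as idx 2
Step 3: w='b' (idx 1), next='b' -> output (1, 'b'), add 'bb' as idx 3
Step 4: w='c' (idx 2), next='b' -> output (2, 'b'), add 'cb' as idx 4
Step 5: w='c' (idx 2), next='c' -> output (2, 'c'), add 'cc' as idx 5
Step 6: w='b' (idx 1), end of input -> output (1, '')


Encoded: [(0, 'b'), (0, 'c'), (1, 'b'), (2, 'b'), (2, 'c'), (1, '')]


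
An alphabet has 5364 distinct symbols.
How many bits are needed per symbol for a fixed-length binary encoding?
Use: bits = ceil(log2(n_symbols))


log2(5364) = 12.3891
Bracket: 2^12 = 4096 < 5364 <= 2^13 = 8192
So ceil(log2(5364)) = 13

bits = ceil(log2(5364)) = ceil(12.3891) = 13 bits


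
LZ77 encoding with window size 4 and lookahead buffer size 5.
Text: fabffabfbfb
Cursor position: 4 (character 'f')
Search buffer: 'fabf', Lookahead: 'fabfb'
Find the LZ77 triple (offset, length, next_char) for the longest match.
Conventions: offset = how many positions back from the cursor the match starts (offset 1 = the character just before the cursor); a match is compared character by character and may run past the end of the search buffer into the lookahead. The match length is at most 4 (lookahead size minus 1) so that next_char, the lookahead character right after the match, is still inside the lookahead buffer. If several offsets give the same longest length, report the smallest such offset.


Try each offset into the search buffer:
  offset=1 (pos 3, char 'f'): match length 1
  offset=2 (pos 2, char 'b'): match length 0
  offset=3 (pos 1, char 'a'): match length 0
  offset=4 (pos 0, char 'f'): match length 4
Longest match has length 4 at offset 4.
next_char = character at position 4 + 4 = 8 -> 'b'

Best match: offset=4, length=4 (matching 'fabf' starting at position 0)
LZ77 triple: (4, 4, 'b')


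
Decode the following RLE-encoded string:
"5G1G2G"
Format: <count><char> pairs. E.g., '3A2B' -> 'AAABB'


Expanding each <count><char> pair:
  5G -> 'GGGGG'
  1G -> 'G'
  2G -> 'GG'

Decoded = GGGGGGGG


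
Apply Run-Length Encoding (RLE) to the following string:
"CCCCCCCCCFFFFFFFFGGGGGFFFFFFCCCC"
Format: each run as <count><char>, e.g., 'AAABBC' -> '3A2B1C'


Scanning runs left to right:
  i=0: run of 'C' x 9 -> '9C'
  i=9: run of 'F' x 8 -> '8F'
  i=17: run of 'G' x 5 -> '5G'
  i=22: run of 'F' x 6 -> '6F'
  i=28: run of 'C' x 4 -> '4C'

RLE = 9C8F5G6F4C


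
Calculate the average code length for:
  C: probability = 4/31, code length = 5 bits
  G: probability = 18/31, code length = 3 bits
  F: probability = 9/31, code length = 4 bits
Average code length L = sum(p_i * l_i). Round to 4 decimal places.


Weighted contributions p_i * l_i:
  C: (4/31) * 5 = 20/31
  G: (18/31) * 3 = 54/31
  F: (9/31) * 4 = 36/31
Sum = (20 + 54 + 36)/31 = 110/31

L = 110/31 = 3.5484 bits/symbol


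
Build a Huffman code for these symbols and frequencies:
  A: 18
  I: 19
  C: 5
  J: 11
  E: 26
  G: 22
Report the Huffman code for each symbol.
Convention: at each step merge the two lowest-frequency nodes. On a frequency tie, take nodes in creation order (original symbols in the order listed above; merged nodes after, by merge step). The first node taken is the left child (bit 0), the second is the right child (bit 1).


Huffman tree construction:
Step 1: Merge C(5) + J(11) = 16
Step 2: Merge (C+J)(16) + A(18) = 34
Step 3: Merge I(19) + G(22) = 41
Step 4: Merge E(26) + ((C+J)+A)(34) = 60
Step 5: Merge (I+G)(41) + (E+((C+J)+A))(60) = 101
Read each symbol's code off the tree from the root (left child = 0, right child = 1).

Codes:
  A: 111 (length 3)
  I: 00 (length 2)
  C: 1100 (length 4)
  J: 1101 (length 4)
  E: 10 (length 2)
  G: 01 (length 2)
Average code length: 252/101 = 2.4950 bits/symbol


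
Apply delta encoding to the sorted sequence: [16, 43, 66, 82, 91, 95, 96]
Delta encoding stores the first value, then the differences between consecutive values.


First value: 16
Deltas:
  43 - 16 = 27
  66 - 43 = 23
  82 - 66 = 16
  91 - 82 = 9
  95 - 91 = 4
  96 - 95 = 1


Delta encoded: [16, 27, 23, 16, 9, 4, 1]


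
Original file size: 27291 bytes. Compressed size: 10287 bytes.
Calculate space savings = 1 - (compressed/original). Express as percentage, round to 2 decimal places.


ratio = compressed/original = 10287/27291 = 0.376937
savings = 1 - ratio = 1 - 0.376937 = 0.623063
as a percentage: 0.623063 * 100 = 62.31%

Space savings = 1 - 10287/27291 = 62.31%


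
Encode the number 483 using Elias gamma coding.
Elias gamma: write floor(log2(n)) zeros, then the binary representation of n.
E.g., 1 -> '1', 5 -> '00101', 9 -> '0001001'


num_bits = floor(log2(483)) + 1 = 9
leading_zeros = num_bits - 1 = 8
binary(483) = 111100011

Elias gamma(483) = '00000000' + '111100011' = 00000000111100011 (17 bits)


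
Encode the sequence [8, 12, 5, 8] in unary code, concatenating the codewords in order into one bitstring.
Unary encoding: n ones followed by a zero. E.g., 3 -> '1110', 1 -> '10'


Encode each number as n ones followed by a terminating 0:
  8 -> 111111110 (9 bits)
  12 -> 1111111111110 (13 bits)
  5 -> 111110 (6 bits)
  8 -> 111111110 (9 bits)
Total length = 9 + 13 + 6 + 9 = 37 bits.

Unary([8, 12, 5, 8]) = 1111111101111111111110111110111111110 (37 bits)


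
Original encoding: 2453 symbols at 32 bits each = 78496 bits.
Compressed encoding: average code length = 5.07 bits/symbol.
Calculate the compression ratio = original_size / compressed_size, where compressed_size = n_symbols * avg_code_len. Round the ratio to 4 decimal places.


original_size = n_symbols * orig_bits = 2453 * 32 = 78496 bits
compressed_size = n_symbols * avg_code_len = 2453 * 5.07 = 12436.71 bits
ratio = original_size / compressed_size = 78496 / 12436.71 = 6.3116

Compression ratio = 6.3116


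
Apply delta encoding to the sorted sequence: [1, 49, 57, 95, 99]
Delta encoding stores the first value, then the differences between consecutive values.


First value: 1
Deltas:
  49 - 1 = 48
  57 - 49 = 8
  95 - 57 = 38
  99 - 95 = 4


Delta encoded: [1, 48, 8, 38, 4]


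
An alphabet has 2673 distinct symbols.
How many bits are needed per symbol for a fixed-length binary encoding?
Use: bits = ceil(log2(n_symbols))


log2(2673) = 11.3842
Bracket: 2^11 = 2048 < 2673 <= 2^12 = 4096
So ceil(log2(2673)) = 12

bits = ceil(log2(2673)) = ceil(11.3842) = 12 bits


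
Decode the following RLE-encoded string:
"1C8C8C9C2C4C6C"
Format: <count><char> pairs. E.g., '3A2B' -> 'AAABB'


Expanding each <count><char> pair:
  1C -> 'C'
  8C -> 'CCCCCCCC'
  8C -> 'CCCCCCCC'
  9C -> 'CCCCCCCCC'
  2C -> 'CC'
  4C -> 'CCCC'
  6C -> 'CCCCCC'

Decoded = CCCCCCCCCCCCCCCCCCCCCCCCCCCCCCCCCCCCCC


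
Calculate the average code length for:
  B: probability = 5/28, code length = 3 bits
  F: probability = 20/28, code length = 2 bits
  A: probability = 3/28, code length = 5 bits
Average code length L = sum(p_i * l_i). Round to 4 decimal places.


Weighted contributions p_i * l_i:
  B: (5/28) * 3 = 15/28
  F: (20/28) * 2 = 40/28
  A: (3/28) * 5 = 15/28
Sum = (15 + 40 + 15)/28 = 70/28

L = 70/28 = 2.5000 bits/symbol


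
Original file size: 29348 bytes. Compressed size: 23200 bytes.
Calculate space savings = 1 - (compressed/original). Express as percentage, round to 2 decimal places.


ratio = compressed/original = 23200/29348 = 0.790514
savings = 1 - ratio = 1 - 0.790514 = 0.209486
as a percentage: 0.209486 * 100 = 20.95%

Space savings = 1 - 23200/29348 = 20.95%


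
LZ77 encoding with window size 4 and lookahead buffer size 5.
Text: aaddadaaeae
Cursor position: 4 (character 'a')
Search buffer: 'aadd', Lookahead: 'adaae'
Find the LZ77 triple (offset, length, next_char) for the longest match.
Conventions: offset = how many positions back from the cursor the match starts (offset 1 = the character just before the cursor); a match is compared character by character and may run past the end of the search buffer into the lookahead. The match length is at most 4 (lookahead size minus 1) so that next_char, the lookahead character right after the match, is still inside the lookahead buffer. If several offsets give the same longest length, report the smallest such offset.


Try each offset into the search buffer:
  offset=1 (pos 3, char 'd'): match length 0
  offset=2 (pos 2, char 'd'): match length 0
  offset=3 (pos 1, char 'a'): match length 2
  offset=4 (pos 0, char 'a'): match length 1
Longest match has length 2 at offset 3.
next_char = character at position 4 + 2 = 6 -> 'a'

Best match: offset=3, length=2 (matching 'ad' starting at position 1)
LZ77 triple: (3, 2, 'a')


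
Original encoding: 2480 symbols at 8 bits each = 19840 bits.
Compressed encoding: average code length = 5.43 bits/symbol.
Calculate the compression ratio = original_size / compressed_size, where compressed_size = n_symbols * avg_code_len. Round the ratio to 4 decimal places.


original_size = n_symbols * orig_bits = 2480 * 8 = 19840 bits
compressed_size = n_symbols * avg_code_len = 2480 * 5.43 = 13466.4 bits
ratio = original_size / compressed_size = 19840 / 13466.4 = 1.4733

Compression ratio = 1.4733


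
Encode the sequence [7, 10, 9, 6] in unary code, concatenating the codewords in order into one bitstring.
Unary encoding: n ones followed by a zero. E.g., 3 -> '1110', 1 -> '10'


Encode each number as n ones followed by a terminating 0:
  7 -> 11111110 (8 bits)
  10 -> 11111111110 (11 bits)
  9 -> 1111111110 (10 bits)
  6 -> 1111110 (7 bits)
Total length = 8 + 11 + 10 + 7 = 36 bits.

Unary([7, 10, 9, 6]) = 111111101111111111011111111101111110 (36 bits)


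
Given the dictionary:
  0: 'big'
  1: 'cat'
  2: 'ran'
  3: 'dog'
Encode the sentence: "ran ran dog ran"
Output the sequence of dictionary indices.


Look up each word in the dictionary:
  'ran' -> 2
  'ran' -> 2
  'dog' -> 3
  'ran' -> 2

Encoded: [2, 2, 3, 2]


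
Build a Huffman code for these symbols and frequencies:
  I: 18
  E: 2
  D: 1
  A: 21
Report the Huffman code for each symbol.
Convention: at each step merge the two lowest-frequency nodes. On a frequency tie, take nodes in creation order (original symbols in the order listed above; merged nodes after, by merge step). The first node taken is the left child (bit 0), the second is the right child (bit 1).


Huffman tree construction:
Step 1: Merge D(1) + E(2) = 3
Step 2: Merge (D+E)(3) + I(18) = 21
Step 3: Merge A(21) + ((D+E)+I)(21) = 42
Read each symbol's code off the tree from the root (left child = 0, right child = 1).

Codes:
  I: 11 (length 2)
  E: 101 (length 3)
  D: 100 (length 3)
  A: 0 (length 1)
Average code length: 66/42 = 1.5714 bits/symbol


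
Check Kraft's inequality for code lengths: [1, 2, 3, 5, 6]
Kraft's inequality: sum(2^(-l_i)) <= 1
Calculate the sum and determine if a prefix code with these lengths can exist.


Sum = 2^(-1) + 2^(-2) + 2^(-3) + 2^(-5) + 2^(-6)
    = 0.5 + 0.25 + 0.125 + 0.03125 + 0.015625
    = 59/64 = 0.921875
Since 0.921875 <= 1, Kraft's inequality IS satisfied.
A prefix code with these lengths CAN exist.

Kraft sum = 0.921875. Satisfied.


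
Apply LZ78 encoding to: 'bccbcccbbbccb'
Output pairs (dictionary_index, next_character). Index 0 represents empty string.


LZ78 encoding steps:
Dictionary: {0: ''}
Step 1: w='' (idx 0), next='b' -> output (0, 'b'), add 'b' as idx 1
Step 2: w='' (idx 0), next='c' -> output (0, 'c'), add 'c' as idx 2
Step 3: w='c' (idx 2), next='b' -> output (2, 'b'), add 'cb' as idx 3
Step 4: w='c' (idx 2), next='c' -> output (2, 'c'), add 'cc' as idx 4
Step 5: w='cb' (idx 3), next='b' -> output (3, 'b'), add 'cbb' as idx 5
Step 6: w='b' (idx 1), next='c' -> output (1, 'c'), add 'bc' as idx 6
Step 7: w='cb' (idx 3), end of input -> output (3, '')


Encoded: [(0, 'b'), (0, 'c'), (2, 'b'), (2, 'c'), (3, 'b'), (1, 'c'), (3, '')]


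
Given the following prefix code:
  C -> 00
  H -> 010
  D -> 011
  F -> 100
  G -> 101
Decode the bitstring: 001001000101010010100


Decoding step by step:
Bits 00 -> C
Bits 100 -> F
Bits 100 -> F
Bits 010 -> H
Bits 101 -> G
Bits 00 -> C
Bits 101 -> G
Bits 00 -> C


Decoded message: CFFHGCGC


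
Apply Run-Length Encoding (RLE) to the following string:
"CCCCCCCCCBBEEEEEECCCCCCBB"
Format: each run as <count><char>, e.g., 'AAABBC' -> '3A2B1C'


Scanning runs left to right:
  i=0: run of 'C' x 9 -> '9C'
  i=9: run of 'B' x 2 -> '2B'
  i=11: run of 'E' x 6 -> '6E'
  i=17: run of 'C' x 6 -> '6C'
  i=23: run of 'B' x 2 -> '2B'

RLE = 9C2B6E6C2B


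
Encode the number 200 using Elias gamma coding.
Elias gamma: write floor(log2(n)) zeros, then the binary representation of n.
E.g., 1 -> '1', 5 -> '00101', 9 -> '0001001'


num_bits = floor(log2(200)) + 1 = 8
leading_zeros = num_bits - 1 = 7
binary(200) = 11001000

Elias gamma(200) = '0000000' + '11001000' = 000000011001000 (15 bits)


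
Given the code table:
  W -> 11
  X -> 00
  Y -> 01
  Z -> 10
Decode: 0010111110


Decoding:
00 -> X
10 -> Z
11 -> W
11 -> W
10 -> Z


Result: XZWWZ


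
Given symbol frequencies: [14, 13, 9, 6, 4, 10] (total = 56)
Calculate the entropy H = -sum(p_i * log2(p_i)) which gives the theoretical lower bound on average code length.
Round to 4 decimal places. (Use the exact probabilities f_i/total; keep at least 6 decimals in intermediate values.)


Per-symbol terms -p_i * log2(p_i) with p_i = f_i/56:
  p = 14/56 = 0.250000: log2(p) = -2.000000, -p*log2(p) = 0.500000
  p = 13/56 = 0.232143: log2(p) = -2.106915, -p*log2(p) = 0.489105
  p = 9/56 = 0.160714: log2(p) = -2.637430, -p*log2(p) = 0.423873
  p = 6/56 = 0.107143: log2(p) = -3.222392, -p*log2(p) = 0.345256
  p = 4/56 = 0.071429: log2(p) = -3.807355, -p*log2(p) = 0.271954
  p = 10/56 = 0.178571: log2(p) = -2.485427, -p*log2(p) = 0.443826
H = 0.500000 + 0.489105 + 0.423873 + 0.345256 + 0.271954 + 0.443826 = 2.474014

H = 2.474 bits/symbol


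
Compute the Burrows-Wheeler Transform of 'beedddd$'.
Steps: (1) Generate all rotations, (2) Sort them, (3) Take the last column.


Rotations (sorted):
  0: $beedddd -> last char: d
  1: beedddd$ -> last char: $
  2: d$beeddd -> last char: d
  3: dd$beedd -> last char: d
  4: ddd$beed -> last char: d
  5: dddd$bee -> last char: e
  6: edddd$be -> last char: e
  7: eedddd$b -> last char: b


BWT = d$dddeeb


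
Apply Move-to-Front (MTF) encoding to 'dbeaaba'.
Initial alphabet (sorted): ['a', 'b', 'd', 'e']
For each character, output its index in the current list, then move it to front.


MTF encoding:
'd': index 2 in ['a', 'b', 'd', 'e'] -> ['d', 'a', 'b', 'e']
'b': index 2 in ['d', 'a', 'b', 'e'] -> ['b', 'd', 'a', 'e']
'e': index 3 in ['b', 'd', 'a', 'e'] -> ['e', 'b', 'd', 'a']
'a': index 3 in ['e', 'b', 'd', 'a'] -> ['a', 'e', 'b', 'd']
'a': index 0 in ['a', 'e', 'b', 'd'] -> ['a', 'e', 'b', 'd']
'b': index 2 in ['a', 'e', 'b', 'd'] -> ['b', 'a', 'e', 'd']
'a': index 1 in ['b', 'a', 'e', 'd'] -> ['a', 'b', 'e', 'd']


Output: [2, 2, 3, 3, 0, 2, 1]


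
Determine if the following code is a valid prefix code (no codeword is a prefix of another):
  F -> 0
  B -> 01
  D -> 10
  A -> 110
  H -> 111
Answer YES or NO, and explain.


Checking each pair (does one codeword prefix another?):
  F='0' vs B='01': prefix -- VIOLATION

NO -- this is NOT a valid prefix code. F (0) is a prefix of B (01).


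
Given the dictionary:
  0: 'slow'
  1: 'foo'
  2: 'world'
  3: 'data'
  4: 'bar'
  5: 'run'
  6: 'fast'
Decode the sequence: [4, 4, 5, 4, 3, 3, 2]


Look up each index in the dictionary:
  4 -> 'bar'
  4 -> 'bar'
  5 -> 'run'
  4 -> 'bar'
  3 -> 'data'
  3 -> 'data'
  2 -> 'world'

Decoded: "bar bar run bar data data world"


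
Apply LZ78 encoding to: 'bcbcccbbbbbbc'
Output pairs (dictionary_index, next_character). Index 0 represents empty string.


LZ78 encoding steps:
Dictionary: {0: ''}
Step 1: w='' (idx 0), next='b' -> output (0, 'b'), add 'b' as idx 1
Step 2: w='' (idx 0), next='c' -> output (0, 'c'), add 'c' as idx 2
Step 3: w='b' (idx 1), next='c' -> output (1, 'c'), add 'bc' as idx 3
Step 4: w='c' (idx 2), next='c' -> output (2, 'c'), add 'cc' as idx 4
Step 5: w='b' (idx 1), next='b' -> output (1, 'b'), add 'bb' as idx 5
Step 6: w='bb' (idx 5), next='b' -> output (5, 'b'), add 'bbb' as idx 6
Step 7: w='bc' (idx 3), end of input -> output (3, '')


Encoded: [(0, 'b'), (0, 'c'), (1, 'c'), (2, 'c'), (1, 'b'), (5, 'b'), (3, '')]


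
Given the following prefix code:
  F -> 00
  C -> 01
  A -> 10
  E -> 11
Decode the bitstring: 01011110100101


Decoding step by step:
Bits 01 -> C
Bits 01 -> C
Bits 11 -> E
Bits 10 -> A
Bits 10 -> A
Bits 01 -> C
Bits 01 -> C


Decoded message: CCEAACC


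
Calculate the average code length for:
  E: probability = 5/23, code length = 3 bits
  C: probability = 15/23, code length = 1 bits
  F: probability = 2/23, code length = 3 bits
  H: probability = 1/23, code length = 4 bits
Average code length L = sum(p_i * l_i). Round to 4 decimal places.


Weighted contributions p_i * l_i:
  E: (5/23) * 3 = 15/23
  C: (15/23) * 1 = 15/23
  F: (2/23) * 3 = 6/23
  H: (1/23) * 4 = 4/23
Sum = (15 + 15 + 6 + 4)/23 = 40/23

L = 40/23 = 1.7391 bits/symbol


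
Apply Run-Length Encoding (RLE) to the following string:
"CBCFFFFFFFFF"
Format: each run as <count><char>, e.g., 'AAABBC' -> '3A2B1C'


Scanning runs left to right:
  i=0: run of 'C' x 1 -> '1C'
  i=1: run of 'B' x 1 -> '1B'
  i=2: run of 'C' x 1 -> '1C'
  i=3: run of 'F' x 9 -> '9F'

RLE = 1C1B1C9F


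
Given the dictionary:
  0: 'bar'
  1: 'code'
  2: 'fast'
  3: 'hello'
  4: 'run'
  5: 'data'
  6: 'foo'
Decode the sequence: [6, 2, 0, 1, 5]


Look up each index in the dictionary:
  6 -> 'foo'
  2 -> 'fast'
  0 -> 'bar'
  1 -> 'code'
  5 -> 'data'

Decoded: "foo fast bar code data"


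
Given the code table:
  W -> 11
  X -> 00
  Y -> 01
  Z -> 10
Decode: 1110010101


Decoding:
11 -> W
10 -> Z
01 -> Y
01 -> Y
01 -> Y


Result: WZYYY


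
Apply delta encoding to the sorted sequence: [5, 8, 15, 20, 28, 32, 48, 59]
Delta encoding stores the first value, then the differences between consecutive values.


First value: 5
Deltas:
  8 - 5 = 3
  15 - 8 = 7
  20 - 15 = 5
  28 - 20 = 8
  32 - 28 = 4
  48 - 32 = 16
  59 - 48 = 11


Delta encoded: [5, 3, 7, 5, 8, 4, 16, 11]


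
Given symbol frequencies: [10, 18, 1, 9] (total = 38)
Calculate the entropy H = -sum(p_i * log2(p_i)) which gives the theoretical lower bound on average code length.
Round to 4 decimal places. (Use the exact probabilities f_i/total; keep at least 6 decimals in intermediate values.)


Per-symbol terms -p_i * log2(p_i) with p_i = f_i/38:
  p = 10/38 = 0.263158: log2(p) = -1.925999, -p*log2(p) = 0.506842
  p = 18/38 = 0.473684: log2(p) = -1.078003, -p*log2(p) = 0.510633
  p = 1/38 = 0.026316: log2(p) = -5.247928, -p*log2(p) = 0.138103
  p = 9/38 = 0.236842: log2(p) = -2.078003, -p*log2(p) = 0.492158
H = 0.506842 + 0.510633 + 0.138103 + 0.492158 = 1.647736

H = 1.6477 bits/symbol


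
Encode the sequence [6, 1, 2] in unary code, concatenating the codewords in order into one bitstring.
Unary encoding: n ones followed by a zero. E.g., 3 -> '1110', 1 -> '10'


Encode each number as n ones followed by a terminating 0:
  6 -> 1111110 (7 bits)
  1 -> 10 (2 bits)
  2 -> 110 (3 bits)
Total length = 7 + 2 + 3 = 12 bits.

Unary([6, 1, 2]) = 111111010110 (12 bits)


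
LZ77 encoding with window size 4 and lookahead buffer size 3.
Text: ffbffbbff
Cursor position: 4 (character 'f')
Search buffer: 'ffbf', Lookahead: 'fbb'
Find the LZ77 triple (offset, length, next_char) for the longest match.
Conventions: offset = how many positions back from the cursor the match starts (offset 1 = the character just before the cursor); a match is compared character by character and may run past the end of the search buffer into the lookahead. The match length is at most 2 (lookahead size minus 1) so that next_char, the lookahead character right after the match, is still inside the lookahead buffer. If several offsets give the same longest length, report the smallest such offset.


Try each offset into the search buffer:
  offset=1 (pos 3, char 'f'): match length 1
  offset=2 (pos 2, char 'b'): match length 0
  offset=3 (pos 1, char 'f'): match length 2
  offset=4 (pos 0, char 'f'): match length 1
Longest match has length 2 at offset 3.
next_char = character at position 4 + 2 = 6 -> 'b'

Best match: offset=3, length=2 (matching 'fb' starting at position 1)
LZ77 triple: (3, 2, 'b')


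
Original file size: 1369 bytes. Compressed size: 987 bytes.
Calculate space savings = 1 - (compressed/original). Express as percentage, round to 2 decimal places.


ratio = compressed/original = 987/1369 = 0.720964
savings = 1 - ratio = 1 - 0.720964 = 0.279036
as a percentage: 0.279036 * 100 = 27.9%

Space savings = 1 - 987/1369 = 27.9%


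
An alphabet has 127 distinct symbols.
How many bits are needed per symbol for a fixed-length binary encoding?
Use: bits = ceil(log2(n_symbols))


log2(127) = 6.9887
Bracket: 2^6 = 64 < 127 <= 2^7 = 128
So ceil(log2(127)) = 7

bits = ceil(log2(127)) = ceil(6.9887) = 7 bits


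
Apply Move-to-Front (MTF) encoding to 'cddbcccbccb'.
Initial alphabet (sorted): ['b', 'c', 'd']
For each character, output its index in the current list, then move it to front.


MTF encoding:
'c': index 1 in ['b', 'c', 'd'] -> ['c', 'b', 'd']
'd': index 2 in ['c', 'b', 'd'] -> ['d', 'c', 'b']
'd': index 0 in ['d', 'c', 'b'] -> ['d', 'c', 'b']
'b': index 2 in ['d', 'c', 'b'] -> ['b', 'd', 'c']
'c': index 2 in ['b', 'd', 'c'] -> ['c', 'b', 'd']
'c': index 0 in ['c', 'b', 'd'] -> ['c', 'b', 'd']
'c': index 0 in ['c', 'b', 'd'] -> ['c', 'b', 'd']
'b': index 1 in ['c', 'b', 'd'] -> ['b', 'c', 'd']
'c': index 1 in ['b', 'c', 'd'] -> ['c', 'b', 'd']
'c': index 0 in ['c', 'b', 'd'] -> ['c', 'b', 'd']
'b': index 1 in ['c', 'b', 'd'] -> ['b', 'c', 'd']


Output: [1, 2, 0, 2, 2, 0, 0, 1, 1, 0, 1]


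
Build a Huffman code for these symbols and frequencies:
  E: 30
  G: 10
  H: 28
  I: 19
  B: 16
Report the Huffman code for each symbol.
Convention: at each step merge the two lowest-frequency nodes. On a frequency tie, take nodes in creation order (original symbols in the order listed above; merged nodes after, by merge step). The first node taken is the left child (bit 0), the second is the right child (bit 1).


Huffman tree construction:
Step 1: Merge G(10) + B(16) = 26
Step 2: Merge I(19) + (G+B)(26) = 45
Step 3: Merge H(28) + E(30) = 58
Step 4: Merge (I+(G+B))(45) + (H+E)(58) = 103
Read each symbol's code off the tree from the root (left child = 0, right child = 1).

Codes:
  E: 11 (length 2)
  G: 010 (length 3)
  H: 10 (length 2)
  I: 00 (length 2)
  B: 011 (length 3)
Average code length: 232/103 = 2.2524 bits/symbol


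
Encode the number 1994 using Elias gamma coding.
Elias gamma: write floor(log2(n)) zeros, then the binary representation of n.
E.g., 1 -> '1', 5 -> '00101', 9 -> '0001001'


num_bits = floor(log2(1994)) + 1 = 11
leading_zeros = num_bits - 1 = 10
binary(1994) = 11111001010

Elias gamma(1994) = '0000000000' + '11111001010' = 000000000011111001010 (21 bits)


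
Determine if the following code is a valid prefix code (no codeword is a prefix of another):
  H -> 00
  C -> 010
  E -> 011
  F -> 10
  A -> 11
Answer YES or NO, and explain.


Checking each pair (does one codeword prefix another?):
  H='00' vs C='010': no prefix
  H='00' vs E='011': no prefix
  H='00' vs F='10': no prefix
  H='00' vs A='11': no prefix
  C='010' vs H='00': no prefix
  C='010' vs E='011': no prefix
  C='010' vs F='10': no prefix
  C='010' vs A='11': no prefix
  E='011' vs H='00': no prefix
  E='011' vs C='010': no prefix
  E='011' vs F='10': no prefix
  E='011' vs A='11': no prefix
  F='10' vs H='00': no prefix
  F='10' vs C='010': no prefix
  F='10' vs E='011': no prefix
  F='10' vs A='11': no prefix
  A='11' vs H='00': no prefix
  A='11' vs C='010': no prefix
  A='11' vs E='011': no prefix
  A='11' vs F='10': no prefix
No violation found over all pairs.

YES -- this is a valid prefix code. No codeword is a prefix of any other codeword.


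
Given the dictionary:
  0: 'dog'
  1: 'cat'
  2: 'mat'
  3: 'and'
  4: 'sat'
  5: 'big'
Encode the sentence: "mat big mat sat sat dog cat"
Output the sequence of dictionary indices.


Look up each word in the dictionary:
  'mat' -> 2
  'big' -> 5
  'mat' -> 2
  'sat' -> 4
  'sat' -> 4
  'dog' -> 0
  'cat' -> 1

Encoded: [2, 5, 2, 4, 4, 0, 1]


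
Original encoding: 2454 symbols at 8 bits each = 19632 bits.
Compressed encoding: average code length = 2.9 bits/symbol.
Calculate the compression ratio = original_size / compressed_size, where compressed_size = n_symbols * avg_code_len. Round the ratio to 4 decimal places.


original_size = n_symbols * orig_bits = 2454 * 8 = 19632 bits
compressed_size = n_symbols * avg_code_len = 2454 * 2.9 = 7116.6 bits
ratio = original_size / compressed_size = 19632 / 7116.6 = 2.7586

Compression ratio = 2.7586


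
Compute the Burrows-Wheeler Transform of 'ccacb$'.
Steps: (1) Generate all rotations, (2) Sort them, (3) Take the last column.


Rotations (sorted):
  0: $ccacb -> last char: b
  1: acb$cc -> last char: c
  2: b$ccac -> last char: c
  3: cacb$c -> last char: c
  4: cb$cca -> last char: a
  5: ccacb$ -> last char: $


BWT = bccca$


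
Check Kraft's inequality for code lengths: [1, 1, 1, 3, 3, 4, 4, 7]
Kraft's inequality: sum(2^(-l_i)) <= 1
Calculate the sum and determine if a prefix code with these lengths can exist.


Sum = 2^(-1) + 2^(-1) + 2^(-1) + 2^(-3) + 2^(-3) + 2^(-4) + 2^(-4) + 2^(-7)
    = 0.5 + 0.5 + 0.5 + 0.125 + 0.125 + 0.0625 + 0.0625 + 0.0078125
    = 241/128 = 1.8828125
Since 1.8828125 > 1, Kraft's inequality is NOT satisfied.
A prefix code with these lengths CANNOT exist.

Kraft sum = 1.8828125. Not satisfied.


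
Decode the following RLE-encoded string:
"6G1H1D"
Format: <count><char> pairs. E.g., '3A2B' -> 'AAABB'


Expanding each <count><char> pair:
  6G -> 'GGGGGG'
  1H -> 'H'
  1D -> 'D'

Decoded = GGGGGGHD


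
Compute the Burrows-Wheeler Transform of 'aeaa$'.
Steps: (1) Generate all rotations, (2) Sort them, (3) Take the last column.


Rotations (sorted):
  0: $aeaa -> last char: a
  1: a$aea -> last char: a
  2: aa$ae -> last char: e
  3: aeaa$ -> last char: $
  4: eaa$a -> last char: a


BWT = aae$a


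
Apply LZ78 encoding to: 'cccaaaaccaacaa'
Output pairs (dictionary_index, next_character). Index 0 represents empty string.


LZ78 encoding steps:
Dictionary: {0: ''}
Step 1: w='' (idx 0), next='c' -> output (0, 'c'), add 'c' as idx 1
Step 2: w='c' (idx 1), next='c' -> output (1, 'c'), add 'cc' as idx 2
Step 3: w='' (idx 0), next='a' -> output (0, 'a'), add 'a' as idx 3
Step 4: w='a' (idx 3), next='a' -> output (3, 'a'), add 'aa' as idx 4
Step 5: w='a' (idx 3), next='c' -> output (3, 'c'), add 'ac' as idx 5
Step 6: w='c' (idx 1), next='a' -> output (1, 'a'), add 'ca' as idx 6
Step 7: w='ac' (idx 5), next='a' -> output (5, 'a'), add 'aca' as idx 7
Step 8: w='a' (idx 3), end of input -> output (3, '')


Encoded: [(0, 'c'), (1, 'c'), (0, 'a'), (3, 'a'), (3, 'c'), (1, 'a'), (5, 'a'), (3, '')]


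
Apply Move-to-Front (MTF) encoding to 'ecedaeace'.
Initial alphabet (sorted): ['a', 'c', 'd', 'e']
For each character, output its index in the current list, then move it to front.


MTF encoding:
'e': index 3 in ['a', 'c', 'd', 'e'] -> ['e', 'a', 'c', 'd']
'c': index 2 in ['e', 'a', 'c', 'd'] -> ['c', 'e', 'a', 'd']
'e': index 1 in ['c', 'e', 'a', 'd'] -> ['e', 'c', 'a', 'd']
'd': index 3 in ['e', 'c', 'a', 'd'] -> ['d', 'e', 'c', 'a']
'a': index 3 in ['d', 'e', 'c', 'a'] -> ['a', 'd', 'e', 'c']
'e': index 2 in ['a', 'd', 'e', 'c'] -> ['e', 'a', 'd', 'c']
'a': index 1 in ['e', 'a', 'd', 'c'] -> ['a', 'e', 'd', 'c']
'c': index 3 in ['a', 'e', 'd', 'c'] -> ['c', 'a', 'e', 'd']
'e': index 2 in ['c', 'a', 'e', 'd'] -> ['e', 'c', 'a', 'd']


Output: [3, 2, 1, 3, 3, 2, 1, 3, 2]


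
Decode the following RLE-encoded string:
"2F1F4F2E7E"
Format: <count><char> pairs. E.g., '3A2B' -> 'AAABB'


Expanding each <count><char> pair:
  2F -> 'FF'
  1F -> 'F'
  4F -> 'FFFF'
  2E -> 'EE'
  7E -> 'EEEEEEE'

Decoded = FFFFFFFEEEEEEEEE


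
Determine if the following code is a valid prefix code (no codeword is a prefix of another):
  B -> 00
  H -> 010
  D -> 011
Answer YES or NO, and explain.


Checking each pair (does one codeword prefix another?):
  B='00' vs H='010': no prefix
  B='00' vs D='011': no prefix
  H='010' vs B='00': no prefix
  H='010' vs D='011': no prefix
  D='011' vs B='00': no prefix
  D='011' vs H='010': no prefix
No violation found over all pairs.

YES -- this is a valid prefix code. No codeword is a prefix of any other codeword.


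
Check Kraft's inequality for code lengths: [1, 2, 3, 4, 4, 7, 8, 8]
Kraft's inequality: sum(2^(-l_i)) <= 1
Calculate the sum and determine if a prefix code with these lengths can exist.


Sum = 2^(-1) + 2^(-2) + 2^(-3) + 2^(-4) + 2^(-4) + 2^(-7) + 2^(-8) + 2^(-8)
    = 0.5 + 0.25 + 0.125 + 0.0625 + 0.0625 + 0.0078125 + 0.00390625 + 0.00390625
    = 260/256 = 1.015625
Since 1.015625 > 1, Kraft's inequality is NOT satisfied.
A prefix code with these lengths CANNOT exist.

Kraft sum = 1.015625. Not satisfied.


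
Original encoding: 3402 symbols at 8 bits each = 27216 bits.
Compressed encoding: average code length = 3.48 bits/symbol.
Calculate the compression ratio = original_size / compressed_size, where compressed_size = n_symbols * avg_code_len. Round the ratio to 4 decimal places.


original_size = n_symbols * orig_bits = 3402 * 8 = 27216 bits
compressed_size = n_symbols * avg_code_len = 3402 * 3.48 = 11838.96 bits
ratio = original_size / compressed_size = 27216 / 11838.96 = 2.2989

Compression ratio = 2.2989


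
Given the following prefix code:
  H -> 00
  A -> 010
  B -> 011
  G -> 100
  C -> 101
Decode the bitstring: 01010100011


Decoding step by step:
Bits 010 -> A
Bits 101 -> C
Bits 00 -> H
Bits 011 -> B


Decoded message: ACHB


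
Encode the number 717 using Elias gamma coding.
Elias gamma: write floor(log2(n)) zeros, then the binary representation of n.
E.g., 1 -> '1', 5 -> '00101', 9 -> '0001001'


num_bits = floor(log2(717)) + 1 = 10
leading_zeros = num_bits - 1 = 9
binary(717) = 1011001101

Elias gamma(717) = '000000000' + '1011001101' = 0000000001011001101 (19 bits)


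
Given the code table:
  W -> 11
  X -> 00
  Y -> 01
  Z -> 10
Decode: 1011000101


Decoding:
10 -> Z
11 -> W
00 -> X
01 -> Y
01 -> Y


Result: ZWXYY


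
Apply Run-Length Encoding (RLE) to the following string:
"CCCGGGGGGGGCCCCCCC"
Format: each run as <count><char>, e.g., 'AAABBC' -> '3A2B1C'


Scanning runs left to right:
  i=0: run of 'C' x 3 -> '3C'
  i=3: run of 'G' x 8 -> '8G'
  i=11: run of 'C' x 7 -> '7C'

RLE = 3C8G7C


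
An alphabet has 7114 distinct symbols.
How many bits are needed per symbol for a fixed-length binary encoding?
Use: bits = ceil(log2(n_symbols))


log2(7114) = 12.7964
Bracket: 2^12 = 4096 < 7114 <= 2^13 = 8192
So ceil(log2(7114)) = 13

bits = ceil(log2(7114)) = ceil(12.7964) = 13 bits


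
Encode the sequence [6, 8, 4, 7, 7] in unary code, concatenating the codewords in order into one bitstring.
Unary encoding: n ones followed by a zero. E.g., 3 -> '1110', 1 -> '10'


Encode each number as n ones followed by a terminating 0:
  6 -> 1111110 (7 bits)
  8 -> 111111110 (9 bits)
  4 -> 11110 (5 bits)
  7 -> 11111110 (8 bits)
  7 -> 11111110 (8 bits)
Total length = 7 + 9 + 5 + 8 + 8 = 37 bits.

Unary([6, 8, 4, 7, 7]) = 1111110111111110111101111111011111110 (37 bits)


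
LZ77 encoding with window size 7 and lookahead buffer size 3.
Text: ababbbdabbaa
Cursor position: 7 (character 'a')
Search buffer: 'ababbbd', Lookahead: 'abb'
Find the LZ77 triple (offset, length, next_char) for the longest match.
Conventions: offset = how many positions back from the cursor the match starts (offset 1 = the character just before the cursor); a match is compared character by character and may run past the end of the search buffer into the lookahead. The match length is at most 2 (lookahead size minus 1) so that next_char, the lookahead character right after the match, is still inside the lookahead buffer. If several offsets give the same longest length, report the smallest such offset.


Try each offset into the search buffer:
  offset=1 (pos 6, char 'd'): match length 0
  offset=2 (pos 5, char 'b'): match length 0
  offset=3 (pos 4, char 'b'): match length 0
  offset=4 (pos 3, char 'b'): match length 0
  offset=5 (pos 2, char 'a'): match length 2
  offset=6 (pos 1, char 'b'): match length 0
  offset=7 (pos 0, char 'a'): match length 2
Longest match has length 2, found at offsets 5, 7; take the smallest, offset 5.
next_char = character at position 7 + 2 = 9 -> 'b'

Best match: offset=5, length=2 (matching 'ab' starting at position 2)
LZ77 triple: (5, 2, 'b')


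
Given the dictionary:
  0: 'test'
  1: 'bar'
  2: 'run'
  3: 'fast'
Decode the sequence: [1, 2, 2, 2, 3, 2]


Look up each index in the dictionary:
  1 -> 'bar'
  2 -> 'run'
  2 -> 'run'
  2 -> 'run'
  3 -> 'fast'
  2 -> 'run'

Decoded: "bar run run run fast run"


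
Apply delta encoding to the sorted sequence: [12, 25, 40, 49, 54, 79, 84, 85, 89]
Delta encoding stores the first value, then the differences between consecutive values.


First value: 12
Deltas:
  25 - 12 = 13
  40 - 25 = 15
  49 - 40 = 9
  54 - 49 = 5
  79 - 54 = 25
  84 - 79 = 5
  85 - 84 = 1
  89 - 85 = 4


Delta encoded: [12, 13, 15, 9, 5, 25, 5, 1, 4]


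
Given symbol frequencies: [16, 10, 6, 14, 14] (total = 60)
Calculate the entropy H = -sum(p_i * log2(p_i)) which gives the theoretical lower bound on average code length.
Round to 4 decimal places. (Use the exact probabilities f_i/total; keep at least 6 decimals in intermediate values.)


Per-symbol terms -p_i * log2(p_i) with p_i = f_i/60:
  p = 16/60 = 0.266667: log2(p) = -1.906891, -p*log2(p) = 0.508504
  p = 10/60 = 0.166667: log2(p) = -2.584963, -p*log2(p) = 0.430827
  p = 6/60 = 0.100000: log2(p) = -3.321928, -p*log2(p) = 0.332193
  p = 14/60 = 0.233333: log2(p) = -2.099536, -p*log2(p) = 0.489892
  p = 14/60 = 0.233333: log2(p) = -2.099536, -p*log2(p) = 0.489892
H = 0.508504 + 0.430827 + 0.332193 + 0.489892 + 0.489892 = 2.251308

H = 2.2513 bits/symbol


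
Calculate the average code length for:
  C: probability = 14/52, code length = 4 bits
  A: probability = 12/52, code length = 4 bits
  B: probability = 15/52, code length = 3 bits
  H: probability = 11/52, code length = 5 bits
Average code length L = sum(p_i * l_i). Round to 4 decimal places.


Weighted contributions p_i * l_i:
  C: (14/52) * 4 = 56/52
  A: (12/52) * 4 = 48/52
  B: (15/52) * 3 = 45/52
  H: (11/52) * 5 = 55/52
Sum = (56 + 48 + 45 + 55)/52 = 204/52

L = 204/52 = 3.9231 bits/symbol


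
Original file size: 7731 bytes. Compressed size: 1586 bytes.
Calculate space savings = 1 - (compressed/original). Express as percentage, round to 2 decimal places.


ratio = compressed/original = 1586/7731 = 0.205148
savings = 1 - ratio = 1 - 0.205148 = 0.794852
as a percentage: 0.794852 * 100 = 79.49%

Space savings = 1 - 1586/7731 = 79.49%


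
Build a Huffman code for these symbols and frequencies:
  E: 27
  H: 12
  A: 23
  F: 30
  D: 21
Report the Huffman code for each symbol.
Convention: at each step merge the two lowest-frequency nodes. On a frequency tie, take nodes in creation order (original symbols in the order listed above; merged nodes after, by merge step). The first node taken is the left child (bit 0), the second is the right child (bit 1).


Huffman tree construction:
Step 1: Merge H(12) + D(21) = 33
Step 2: Merge A(23) + E(27) = 50
Step 3: Merge F(30) + (H+D)(33) = 63
Step 4: Merge (A+E)(50) + (F+(H+D))(63) = 113
Read each symbol's code off the tree from the root (left child = 0, right child = 1).

Codes:
  E: 01 (length 2)
  H: 110 (length 3)
  A: 00 (length 2)
  F: 10 (length 2)
  D: 111 (length 3)
Average code length: 259/113 = 2.2920 bits/symbol


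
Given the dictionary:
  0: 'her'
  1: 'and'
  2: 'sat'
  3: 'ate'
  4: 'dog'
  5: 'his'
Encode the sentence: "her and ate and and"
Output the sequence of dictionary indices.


Look up each word in the dictionary:
  'her' -> 0
  'and' -> 1
  'ate' -> 3
  'and' -> 1
  'and' -> 1

Encoded: [0, 1, 3, 1, 1]


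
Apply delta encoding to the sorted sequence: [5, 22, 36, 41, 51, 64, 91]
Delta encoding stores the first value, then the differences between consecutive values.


First value: 5
Deltas:
  22 - 5 = 17
  36 - 22 = 14
  41 - 36 = 5
  51 - 41 = 10
  64 - 51 = 13
  91 - 64 = 27


Delta encoded: [5, 17, 14, 5, 10, 13, 27]
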